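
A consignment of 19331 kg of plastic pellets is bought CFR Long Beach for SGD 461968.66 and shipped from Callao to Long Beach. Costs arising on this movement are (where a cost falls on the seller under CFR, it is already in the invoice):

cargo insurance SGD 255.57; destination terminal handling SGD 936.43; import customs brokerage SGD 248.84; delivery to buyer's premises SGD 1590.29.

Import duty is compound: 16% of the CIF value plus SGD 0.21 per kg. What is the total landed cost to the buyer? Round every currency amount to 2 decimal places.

Total landed cost: SGD 543015.18

CFR: the seller pays costs through ocean freight to the destination port, but not insurance.
CIF value = CFR price + insurance = 461968.66 + 255.57 = 462224.23
Ad valorem component: 462224.23 × 16% = 73955.88
Specific component: 19331 × 0.21 = 4059.51
Import duty = 73955.88 + 4059.51 = 78015.39
Buyer bears: insurance 255.57 + destination terminal 936.43 + brokerage 248.84 + delivery 1590.29 + duty 78015.39 = 81046.52
Landed cost = invoice 461968.66 + 81046.52 = 543015.18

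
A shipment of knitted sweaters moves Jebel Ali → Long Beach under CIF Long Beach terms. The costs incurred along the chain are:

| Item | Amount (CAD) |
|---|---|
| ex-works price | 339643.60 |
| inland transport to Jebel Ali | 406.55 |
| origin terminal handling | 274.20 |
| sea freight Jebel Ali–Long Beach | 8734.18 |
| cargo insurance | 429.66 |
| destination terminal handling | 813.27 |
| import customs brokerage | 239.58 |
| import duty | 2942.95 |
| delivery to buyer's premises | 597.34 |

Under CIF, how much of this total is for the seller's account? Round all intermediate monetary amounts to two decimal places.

Seller's account: CAD 349488.19

CIF: the seller pays costs through ocean freight and marine insurance to the destination port.
Seller's account: goods 339643.60 + inland to port 406.55 + origin terminal 274.20 + freight 8734.18 + insurance 429.66 = 349488.19
Buyer's account: destination terminal 813.27 + brokerage 239.58 + duty 2942.95 + delivery 597.34 = 4593.14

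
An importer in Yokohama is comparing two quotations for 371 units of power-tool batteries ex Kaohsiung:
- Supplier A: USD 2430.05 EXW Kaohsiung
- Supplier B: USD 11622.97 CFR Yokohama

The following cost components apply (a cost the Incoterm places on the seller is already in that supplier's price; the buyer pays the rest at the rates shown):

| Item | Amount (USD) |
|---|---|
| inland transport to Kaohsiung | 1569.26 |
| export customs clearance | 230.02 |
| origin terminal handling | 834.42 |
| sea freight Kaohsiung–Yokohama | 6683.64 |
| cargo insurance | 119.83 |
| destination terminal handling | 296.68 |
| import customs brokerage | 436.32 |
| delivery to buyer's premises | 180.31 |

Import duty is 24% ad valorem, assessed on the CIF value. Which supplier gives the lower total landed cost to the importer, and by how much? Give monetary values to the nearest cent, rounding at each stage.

Supplier A (EXW):
CIF value = EXW price + inland to port + export clearance + origin terminal + freight + insurance = 2430.05 + 1569.26 + 230.02 + 834.42 + 6683.64 + 119.83 = 11867.22
Import duty = 11867.22 × 24% = 2848.13
Buyer bears (A): 1569.26 + 230.02 + 834.42 + 6683.64 + 119.83 + 296.68 + 436.32 + 180.31 = 10350.48
Landed cost (A) = invoice 2430.05 + 10350.48 + duty 2848.13 = 15628.66
Supplier B (CFR):
CIF value = CFR price + insurance = 11622.97 + 119.83 = 11742.80
Import duty = 11742.80 × 24% = 2818.27
Buyer bears (B): 119.83 + 296.68 + 436.32 + 180.31 = 1033.14
Landed cost (B) = invoice 11622.97 + 1033.14 + duty 2818.27 = 15474.38
Difference = |15628.66 − 15474.38| = 154.28

Supplier B is cheaper by USD 154.28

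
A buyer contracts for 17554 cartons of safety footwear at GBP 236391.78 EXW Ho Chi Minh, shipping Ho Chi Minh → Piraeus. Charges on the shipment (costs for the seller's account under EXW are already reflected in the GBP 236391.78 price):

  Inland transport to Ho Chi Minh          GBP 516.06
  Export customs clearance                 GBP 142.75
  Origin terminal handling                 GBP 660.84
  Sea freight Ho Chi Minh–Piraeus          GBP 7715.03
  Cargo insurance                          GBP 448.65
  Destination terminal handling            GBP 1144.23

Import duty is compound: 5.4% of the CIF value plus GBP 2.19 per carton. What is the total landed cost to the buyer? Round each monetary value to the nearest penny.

Total landed cost: GBP 298739.86

EXW: the seller makes goods available at their premises; the buyer bears all onward costs.
CIF value = EXW price + inland to port + export clearance + origin terminal + freight + insurance = 236391.78 + 516.06 + 142.75 + 660.84 + 7715.03 + 448.65 = 245875.11
Ad valorem component: 245875.11 × 5.4% = 13277.26
Specific component: 17554 × 2.19 = 38443.26
Import duty = 13277.26 + 38443.26 = 51720.52
Buyer bears: inland to port 516.06 + export clearance 142.75 + origin terminal 660.84 + freight 7715.03 + insurance 448.65 + destination terminal 1144.23 + duty 51720.52 = 62348.08
Landed cost = invoice 236391.78 + 62348.08 = 298739.86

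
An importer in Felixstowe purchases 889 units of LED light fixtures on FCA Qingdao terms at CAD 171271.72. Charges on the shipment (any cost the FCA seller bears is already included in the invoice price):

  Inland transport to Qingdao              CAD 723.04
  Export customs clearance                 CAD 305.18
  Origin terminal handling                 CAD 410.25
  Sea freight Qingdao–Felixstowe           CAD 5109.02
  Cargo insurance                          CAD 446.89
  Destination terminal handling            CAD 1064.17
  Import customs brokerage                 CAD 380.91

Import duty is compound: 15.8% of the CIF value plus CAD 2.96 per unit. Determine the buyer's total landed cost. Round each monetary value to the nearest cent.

FCA: the seller delivers export-cleared goods to the carrier; the buyer bears costs from that point.
Already in the invoice (seller's account under FCA): inland to port, export clearance — exclude.
CIF value = FCA price + origin terminal + freight + insurance = 171271.72 + 410.25 + 5109.02 + 446.89 = 177237.88
Ad valorem component: 177237.88 × 15.8% = 28003.59
Specific component: 889 × 2.96 = 2631.44
Import duty = 28003.59 + 2631.44 = 30635.03
Buyer bears: origin terminal 410.25 + freight 5109.02 + insurance 446.89 + destination terminal 1064.17 + brokerage 380.91 + duty 30635.03 = 38046.27
Landed cost = invoice 171271.72 + 38046.27 = 209317.99

Total landed cost: CAD 209317.99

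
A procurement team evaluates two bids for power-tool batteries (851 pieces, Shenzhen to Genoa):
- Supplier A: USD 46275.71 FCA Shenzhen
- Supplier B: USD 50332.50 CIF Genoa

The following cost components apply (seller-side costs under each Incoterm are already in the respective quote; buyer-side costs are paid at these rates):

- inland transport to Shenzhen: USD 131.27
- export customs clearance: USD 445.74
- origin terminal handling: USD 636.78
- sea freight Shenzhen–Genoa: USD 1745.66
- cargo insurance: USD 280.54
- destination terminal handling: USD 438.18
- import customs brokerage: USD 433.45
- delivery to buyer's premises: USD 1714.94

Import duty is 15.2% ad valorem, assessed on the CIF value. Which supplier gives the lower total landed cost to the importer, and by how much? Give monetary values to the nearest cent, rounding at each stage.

Supplier A is cheaper by USD 1605.67

Supplier A (FCA):
CIF value = FCA price + origin terminal + freight + insurance = 46275.71 + 636.78 + 1745.66 + 280.54 = 48938.69
Import duty = 48938.69 × 15.2% = 7438.68
Buyer bears (A): 636.78 + 1745.66 + 280.54 + 438.18 + 433.45 + 1714.94 = 5249.55
Landed cost (A) = invoice 46275.71 + 5249.55 + duty 7438.68 = 58963.94
Supplier B (CIF):
The CIF price already equals the CIF value: 50332.50
Import duty = 50332.50 × 15.2% = 7650.54
Buyer bears (B): 438.18 + 433.45 + 1714.94 = 2586.57
Landed cost (B) = invoice 50332.50 + 2586.57 + duty 7650.54 = 60569.61
Difference = |58963.94 − 60569.61| = 1605.67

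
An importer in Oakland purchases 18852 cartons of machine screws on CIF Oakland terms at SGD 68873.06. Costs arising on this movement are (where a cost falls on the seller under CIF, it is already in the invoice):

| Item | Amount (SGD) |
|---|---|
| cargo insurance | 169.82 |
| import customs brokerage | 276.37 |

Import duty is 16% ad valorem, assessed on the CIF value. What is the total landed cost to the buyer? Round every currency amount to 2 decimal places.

CIF: the seller pays costs through ocean freight and marine insurance to the destination port.
Already in the invoice (seller's account under CIF): insurance — exclude.
The CIF price already equals the CIF value: 68873.06
Import duty = 68873.06 × 16% = 11019.69
Buyer bears: brokerage 276.37 + duty 11019.69 = 11296.06
Landed cost = invoice 68873.06 + 11296.06 = 80169.12

Total landed cost: SGD 80169.12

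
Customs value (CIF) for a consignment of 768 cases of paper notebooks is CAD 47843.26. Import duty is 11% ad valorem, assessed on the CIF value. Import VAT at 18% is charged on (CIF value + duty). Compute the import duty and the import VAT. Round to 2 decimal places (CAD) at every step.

Import duty = 47843.26 × 11% = 5262.76
VAT base = CIF + duty = 47843.26 + 5262.76 = 53106.02
Import VAT = 53106.02 × 18% = 9559.08

Import duty: CAD 5262.76; import VAT: CAD 9559.08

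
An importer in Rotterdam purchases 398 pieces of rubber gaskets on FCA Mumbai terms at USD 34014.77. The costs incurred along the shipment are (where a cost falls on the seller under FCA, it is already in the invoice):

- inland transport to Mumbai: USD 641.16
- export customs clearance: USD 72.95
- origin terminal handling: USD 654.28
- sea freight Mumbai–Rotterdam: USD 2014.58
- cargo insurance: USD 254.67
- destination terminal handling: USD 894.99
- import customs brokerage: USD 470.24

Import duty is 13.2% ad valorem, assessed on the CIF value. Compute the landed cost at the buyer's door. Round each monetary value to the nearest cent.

FCA: the seller delivers export-cleared goods to the carrier; the buyer bears costs from that point.
Already in the invoice (seller's account under FCA): inland to port, export clearance — exclude.
CIF value = FCA price + origin terminal + freight + insurance = 34014.77 + 654.28 + 2014.58 + 254.67 = 36938.30
Import duty = 36938.30 × 13.2% = 4875.86
Buyer bears: origin terminal 654.28 + freight 2014.58 + insurance 254.67 + destination terminal 894.99 + brokerage 470.24 + duty 4875.86 = 9164.62
Landed cost = invoice 34014.77 + 9164.62 = 43179.39

Total landed cost: USD 43179.39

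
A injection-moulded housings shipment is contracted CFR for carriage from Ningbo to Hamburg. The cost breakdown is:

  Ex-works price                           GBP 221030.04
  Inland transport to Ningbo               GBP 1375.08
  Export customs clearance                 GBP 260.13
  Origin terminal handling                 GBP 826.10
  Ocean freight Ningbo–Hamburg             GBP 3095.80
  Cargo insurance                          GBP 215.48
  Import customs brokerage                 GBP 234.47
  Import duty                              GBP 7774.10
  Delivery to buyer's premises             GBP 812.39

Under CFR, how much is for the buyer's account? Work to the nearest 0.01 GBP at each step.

CFR: the seller pays costs through ocean freight to the destination port, but not insurance.
Seller's account: goods 221030.04 + inland to port 1375.08 + export clearance 260.13 + origin terminal 826.10 + freight 3095.80 = 226587.15
Buyer's account: insurance 215.48 + brokerage 234.47 + duty 7774.10 + delivery 812.39 = 9036.44

Buyer's account: GBP 9036.44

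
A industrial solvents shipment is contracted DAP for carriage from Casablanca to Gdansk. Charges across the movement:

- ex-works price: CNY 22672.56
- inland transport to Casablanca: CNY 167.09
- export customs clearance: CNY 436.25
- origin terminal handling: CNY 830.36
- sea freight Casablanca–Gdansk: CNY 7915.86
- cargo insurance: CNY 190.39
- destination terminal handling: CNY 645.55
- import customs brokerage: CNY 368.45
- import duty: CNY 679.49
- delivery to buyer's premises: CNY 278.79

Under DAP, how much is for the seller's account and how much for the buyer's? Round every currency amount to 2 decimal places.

DAP: the seller bears all costs to the named destination except import duty and clearance.
Seller's account: goods 22672.56 + inland to port 167.09 + export clearance 436.25 + origin terminal 830.36 + freight 7915.86 + insurance 190.39 + destination terminal 645.55 + delivery 278.79 = 33136.85
Buyer's account: brokerage 368.45 + duty 679.49 = 1047.94

Seller: CNY 33136.85; buyer: CNY 1047.94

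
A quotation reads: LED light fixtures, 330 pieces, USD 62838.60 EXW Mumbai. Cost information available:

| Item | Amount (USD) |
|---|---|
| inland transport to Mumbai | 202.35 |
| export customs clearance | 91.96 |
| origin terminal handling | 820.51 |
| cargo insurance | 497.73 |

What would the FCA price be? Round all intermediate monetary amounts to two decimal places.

Not relevant to the conversion: insurance, origin terminal — on the buyer under both terms; not part of either seller's price.
From EXW to FCA, the seller additionally bears: inland to port, export clearance.
FCA price = 62838.60 + 202.35 + 91.96 = 63132.91

FCA price: USD 63132.91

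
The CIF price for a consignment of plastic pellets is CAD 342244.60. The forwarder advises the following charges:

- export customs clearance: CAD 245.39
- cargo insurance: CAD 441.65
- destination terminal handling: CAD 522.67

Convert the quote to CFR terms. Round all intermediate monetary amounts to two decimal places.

CFR price: CAD 341802.95

Not relevant to the conversion: export clearance — on the seller under both CIF and CFR; already in the CIF price and stays in the CFR price. destination terminal — on the buyer under both terms; not part of either seller's price.
From CIF to CFR, the seller no longer bears: insurance.
CFR price = 342244.60 − 441.65 = 341802.95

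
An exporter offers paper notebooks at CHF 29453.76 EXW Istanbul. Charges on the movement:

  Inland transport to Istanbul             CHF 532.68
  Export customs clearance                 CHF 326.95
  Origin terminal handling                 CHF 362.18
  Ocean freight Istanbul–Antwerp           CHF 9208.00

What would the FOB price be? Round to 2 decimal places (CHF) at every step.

FOB price: CHF 30675.57

Not relevant to the conversion: freight — on the buyer under both terms; not part of either seller's price.
From EXW to FOB, the seller additionally bears: inland to port, export clearance, origin terminal.
FOB price = 29453.76 + 532.68 + 326.95 + 362.18 = 30675.57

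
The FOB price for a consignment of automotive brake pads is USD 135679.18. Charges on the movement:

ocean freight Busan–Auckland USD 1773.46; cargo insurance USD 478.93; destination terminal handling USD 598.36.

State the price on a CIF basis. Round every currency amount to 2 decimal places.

Not relevant to the conversion: destination terminal — on the buyer under both terms; not part of either seller's price.
From FOB to CIF, the seller additionally bears: freight, insurance.
CIF price = 135679.18 + 1773.46 + 478.93 = 137931.57

CIF price: USD 137931.57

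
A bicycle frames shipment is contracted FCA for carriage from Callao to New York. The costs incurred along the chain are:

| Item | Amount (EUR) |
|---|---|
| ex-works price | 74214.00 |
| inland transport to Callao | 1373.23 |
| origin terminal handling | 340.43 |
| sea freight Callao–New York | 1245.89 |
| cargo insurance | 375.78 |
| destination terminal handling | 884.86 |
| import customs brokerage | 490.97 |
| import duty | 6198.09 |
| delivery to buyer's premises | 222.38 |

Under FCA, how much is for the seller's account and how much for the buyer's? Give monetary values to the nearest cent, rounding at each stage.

Seller: EUR 75587.23; buyer: EUR 9758.40

FCA: the seller delivers export-cleared goods to the carrier; the buyer bears costs from that point.
Seller's account: goods 74214.00 + inland to port 1373.23 = 75587.23
Buyer's account: origin terminal 340.43 + freight 1245.89 + insurance 375.78 + destination terminal 884.86 + brokerage 490.97 + duty 6198.09 + delivery 222.38 = 9758.40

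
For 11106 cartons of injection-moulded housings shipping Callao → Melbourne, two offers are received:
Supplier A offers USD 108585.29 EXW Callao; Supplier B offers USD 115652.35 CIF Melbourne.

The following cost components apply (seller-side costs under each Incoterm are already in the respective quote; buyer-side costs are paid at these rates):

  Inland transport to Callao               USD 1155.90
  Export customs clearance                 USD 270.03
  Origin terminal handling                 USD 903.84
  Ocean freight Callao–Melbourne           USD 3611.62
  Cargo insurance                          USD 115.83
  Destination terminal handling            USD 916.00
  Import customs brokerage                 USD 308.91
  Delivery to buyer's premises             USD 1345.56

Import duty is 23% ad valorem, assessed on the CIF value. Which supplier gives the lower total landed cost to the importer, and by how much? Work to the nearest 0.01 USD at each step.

Supplier A is cheaper by USD 1242.10

Supplier A (EXW):
CIF value = EXW price + inland to port + export clearance + origin terminal + freight + insurance = 108585.29 + 1155.90 + 270.03 + 903.84 + 3611.62 + 115.83 = 114642.51
Import duty = 114642.51 × 23% = 26367.78
Buyer bears (A): 1155.90 + 270.03 + 903.84 + 3611.62 + 115.83 + 916.00 + 308.91 + 1345.56 = 8627.69
Landed cost (A) = invoice 108585.29 + 8627.69 + duty 26367.78 = 143580.76
Supplier B (CIF):
The CIF price already equals the CIF value: 115652.35
Import duty = 115652.35 × 23% = 26600.04
Buyer bears (B): 916.00 + 308.91 + 1345.56 = 2570.47
Landed cost (B) = invoice 115652.35 + 2570.47 + duty 26600.04 = 144822.86
Difference = |143580.76 − 144822.86| = 1242.10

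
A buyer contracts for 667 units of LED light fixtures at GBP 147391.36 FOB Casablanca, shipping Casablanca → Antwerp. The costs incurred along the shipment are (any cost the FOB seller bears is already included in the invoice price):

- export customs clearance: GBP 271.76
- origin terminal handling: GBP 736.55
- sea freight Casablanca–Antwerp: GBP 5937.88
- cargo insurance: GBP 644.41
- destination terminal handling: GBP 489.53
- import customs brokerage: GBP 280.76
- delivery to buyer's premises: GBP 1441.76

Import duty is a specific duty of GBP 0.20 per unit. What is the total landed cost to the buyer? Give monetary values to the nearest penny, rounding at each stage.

Total landed cost: GBP 156319.10

FOB: the seller bears costs until goods are on board at the origin port; the buyer bears freight, insurance and all costs thereafter.
Already in the invoice (seller's account under FOB): export clearance, origin terminal — exclude.
CIF value = FOB price + freight + insurance = 147391.36 + 5937.88 + 644.41 = 153973.65
Import duty = 667 × 0.20 = 133.40
Buyer bears: freight 5937.88 + insurance 644.41 + destination terminal 489.53 + brokerage 280.76 + delivery 1441.76 + duty 133.40 = 8927.74
Landed cost = invoice 147391.36 + 8927.74 = 156319.10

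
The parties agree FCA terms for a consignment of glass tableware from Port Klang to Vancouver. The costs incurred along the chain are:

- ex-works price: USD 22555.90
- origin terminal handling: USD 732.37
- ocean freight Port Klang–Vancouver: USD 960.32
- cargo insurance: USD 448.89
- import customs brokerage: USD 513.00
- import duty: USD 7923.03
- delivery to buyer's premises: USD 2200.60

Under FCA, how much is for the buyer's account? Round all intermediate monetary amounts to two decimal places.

FCA: the seller delivers export-cleared goods to the carrier; the buyer bears costs from that point.
Seller's account: goods 22555.90 = 22555.90
Buyer's account: origin terminal 732.37 + freight 960.32 + insurance 448.89 + brokerage 513.00 + duty 7923.03 + delivery 2200.60 = 12778.21

Buyer's account: USD 12778.21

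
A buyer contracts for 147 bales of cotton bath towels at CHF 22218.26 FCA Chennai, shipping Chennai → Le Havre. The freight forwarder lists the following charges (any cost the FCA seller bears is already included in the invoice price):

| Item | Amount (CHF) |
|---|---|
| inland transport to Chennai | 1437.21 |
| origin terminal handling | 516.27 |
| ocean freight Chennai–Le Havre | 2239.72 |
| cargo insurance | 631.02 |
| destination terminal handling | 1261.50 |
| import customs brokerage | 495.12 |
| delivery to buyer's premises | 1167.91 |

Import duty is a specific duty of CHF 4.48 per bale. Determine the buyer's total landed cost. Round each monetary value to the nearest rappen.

FCA: the seller delivers export-cleared goods to the carrier; the buyer bears costs from that point.
Already in the invoice (seller's account under FCA): inland to port — exclude.
CIF value = FCA price + origin terminal + freight + insurance = 22218.26 + 516.27 + 2239.72 + 631.02 = 25605.27
Import duty = 147 × 4.48 = 658.56
Buyer bears: origin terminal 516.27 + freight 2239.72 + insurance 631.02 + destination terminal 1261.50 + brokerage 495.12 + delivery 1167.91 + duty 658.56 = 6970.10
Landed cost = invoice 22218.26 + 6970.10 = 29188.36

Total landed cost: CHF 29188.36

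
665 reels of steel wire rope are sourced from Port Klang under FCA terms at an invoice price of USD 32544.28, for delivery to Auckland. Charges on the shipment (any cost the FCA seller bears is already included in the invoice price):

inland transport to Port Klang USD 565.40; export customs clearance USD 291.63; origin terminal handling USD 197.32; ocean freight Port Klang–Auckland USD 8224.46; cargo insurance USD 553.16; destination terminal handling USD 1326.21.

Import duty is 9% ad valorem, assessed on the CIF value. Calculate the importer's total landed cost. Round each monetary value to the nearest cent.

Total landed cost: USD 46582.16

FCA: the seller delivers export-cleared goods to the carrier; the buyer bears costs from that point.
Already in the invoice (seller's account under FCA): inland to port, export clearance — exclude.
CIF value = FCA price + origin terminal + freight + insurance = 32544.28 + 197.32 + 8224.46 + 553.16 = 41519.22
Import duty = 41519.22 × 9% = 3736.73
Buyer bears: origin terminal 197.32 + freight 8224.46 + insurance 553.16 + destination terminal 1326.21 + duty 3736.73 = 14037.88
Landed cost = invoice 32544.28 + 14037.88 = 46582.16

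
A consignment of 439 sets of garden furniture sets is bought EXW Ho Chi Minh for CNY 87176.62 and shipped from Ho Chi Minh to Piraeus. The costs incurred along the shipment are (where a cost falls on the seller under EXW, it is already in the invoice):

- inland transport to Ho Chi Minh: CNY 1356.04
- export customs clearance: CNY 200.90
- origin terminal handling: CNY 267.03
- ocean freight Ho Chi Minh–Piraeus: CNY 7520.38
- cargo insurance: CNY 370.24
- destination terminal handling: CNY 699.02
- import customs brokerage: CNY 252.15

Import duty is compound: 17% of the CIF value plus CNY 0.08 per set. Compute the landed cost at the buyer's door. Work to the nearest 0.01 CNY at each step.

Total landed cost: CNY 114349.01

EXW: the seller makes goods available at their premises; the buyer bears all onward costs.
CIF value = EXW price + inland to port + export clearance + origin terminal + freight + insurance = 87176.62 + 1356.04 + 200.90 + 267.03 + 7520.38 + 370.24 = 96891.21
Ad valorem component: 96891.21 × 17% = 16471.51
Specific component: 439 × 0.08 = 35.12
Import duty = 16471.51 + 35.12 = 16506.63
Buyer bears: inland to port 1356.04 + export clearance 200.90 + origin terminal 267.03 + freight 7520.38 + insurance 370.24 + destination terminal 699.02 + brokerage 252.15 + duty 16506.63 = 27172.39
Landed cost = invoice 87176.62 + 27172.39 = 114349.01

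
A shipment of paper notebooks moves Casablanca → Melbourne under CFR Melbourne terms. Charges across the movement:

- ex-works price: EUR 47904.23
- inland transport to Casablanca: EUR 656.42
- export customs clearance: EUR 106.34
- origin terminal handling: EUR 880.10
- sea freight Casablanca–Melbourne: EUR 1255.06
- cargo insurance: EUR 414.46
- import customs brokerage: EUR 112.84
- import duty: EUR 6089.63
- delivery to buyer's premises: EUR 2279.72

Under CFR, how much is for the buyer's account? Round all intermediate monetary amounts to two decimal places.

CFR: the seller pays costs through ocean freight to the destination port, but not insurance.
Seller's account: goods 47904.23 + inland to port 656.42 + export clearance 106.34 + origin terminal 880.10 + freight 1255.06 = 50802.15
Buyer's account: insurance 414.46 + brokerage 112.84 + duty 6089.63 + delivery 2279.72 = 8896.65

Buyer's account: EUR 8896.65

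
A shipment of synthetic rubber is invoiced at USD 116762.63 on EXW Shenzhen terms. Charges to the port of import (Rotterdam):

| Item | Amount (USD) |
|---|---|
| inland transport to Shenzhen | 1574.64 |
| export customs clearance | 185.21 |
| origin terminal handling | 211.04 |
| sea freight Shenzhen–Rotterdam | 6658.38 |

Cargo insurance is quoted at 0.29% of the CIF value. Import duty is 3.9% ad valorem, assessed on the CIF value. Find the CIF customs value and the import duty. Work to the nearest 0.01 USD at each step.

Let C be the CIF value. C = EXW price + pre-shipment costs + freight + 0.29% × C
C − 0.29% × C = 116762.63 + 1574.64 + 185.21 + 211.04 + 6658.38
0.9971 × C = 125391.90
C = 125391.90 / 0.9971 = 125756.59
Insurance premium = 0.29% × 125756.59 = 364.69
Import duty = 125756.59 × 3.9% = 4904.51

CIF value: USD 125756.59; import duty: USD 4904.51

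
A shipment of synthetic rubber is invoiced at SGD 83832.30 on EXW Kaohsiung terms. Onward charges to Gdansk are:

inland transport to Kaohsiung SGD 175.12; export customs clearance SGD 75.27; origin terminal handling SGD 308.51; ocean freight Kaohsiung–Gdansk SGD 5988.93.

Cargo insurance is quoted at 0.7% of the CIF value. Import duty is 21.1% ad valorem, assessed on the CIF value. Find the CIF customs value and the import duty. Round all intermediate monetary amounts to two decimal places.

Let C be the CIF value. C = EXW price + pre-shipment costs + freight + 0.7% × C
C − 0.7% × C = 83832.30 + 175.12 + 75.27 + 308.51 + 5988.93
0.993 × C = 90380.13
C = 90380.13 / 0.993 = 91017.25
Insurance premium = 0.7% × 91017.25 = 637.12
Import duty = 91017.25 × 21.1% = 19204.64

CIF value: SGD 91017.25; import duty: SGD 19204.64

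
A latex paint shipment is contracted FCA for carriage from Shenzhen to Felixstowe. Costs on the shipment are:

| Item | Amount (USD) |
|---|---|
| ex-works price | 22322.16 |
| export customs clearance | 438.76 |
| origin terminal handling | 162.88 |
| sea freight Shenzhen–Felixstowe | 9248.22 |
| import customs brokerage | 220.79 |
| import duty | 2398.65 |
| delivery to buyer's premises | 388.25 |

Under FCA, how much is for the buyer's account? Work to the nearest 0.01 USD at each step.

Buyer's account: USD 12418.79

FCA: the seller delivers export-cleared goods to the carrier; the buyer bears costs from that point.
Seller's account: goods 22322.16 + export clearance 438.76 = 22760.92
Buyer's account: origin terminal 162.88 + freight 9248.22 + brokerage 220.79 + duty 2398.65 + delivery 388.25 = 12418.79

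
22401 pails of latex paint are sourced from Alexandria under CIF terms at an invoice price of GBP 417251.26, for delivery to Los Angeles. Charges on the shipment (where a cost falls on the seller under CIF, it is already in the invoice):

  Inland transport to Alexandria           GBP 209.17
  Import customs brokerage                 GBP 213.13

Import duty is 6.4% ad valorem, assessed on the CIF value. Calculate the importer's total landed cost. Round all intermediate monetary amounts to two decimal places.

CIF: the seller pays costs through ocean freight and marine insurance to the destination port.
Already in the invoice (seller's account under CIF): inland to port — exclude.
The CIF price already equals the CIF value: 417251.26
Import duty = 417251.26 × 6.4% = 26704.08
Buyer bears: brokerage 213.13 + duty 26704.08 = 26917.21
Landed cost = invoice 417251.26 + 26917.21 = 444168.47

Total landed cost: GBP 444168.47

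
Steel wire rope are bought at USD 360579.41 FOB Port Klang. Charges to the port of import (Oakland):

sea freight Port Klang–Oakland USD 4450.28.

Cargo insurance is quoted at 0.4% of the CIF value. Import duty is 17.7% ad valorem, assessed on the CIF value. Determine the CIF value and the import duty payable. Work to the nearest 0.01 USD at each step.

CIF value: USD 366495.67; import duty: USD 64869.73

Let C be the CIF value. C = FOB price + freight + 0.4% × C
C − 0.4% × C = 360579.41 + 4450.28
0.996 × C = 365029.69
C = 365029.69 / 0.996 = 366495.67
Insurance premium = 0.4% × 366495.67 = 1465.98
Import duty = 366495.67 × 17.7% = 64869.73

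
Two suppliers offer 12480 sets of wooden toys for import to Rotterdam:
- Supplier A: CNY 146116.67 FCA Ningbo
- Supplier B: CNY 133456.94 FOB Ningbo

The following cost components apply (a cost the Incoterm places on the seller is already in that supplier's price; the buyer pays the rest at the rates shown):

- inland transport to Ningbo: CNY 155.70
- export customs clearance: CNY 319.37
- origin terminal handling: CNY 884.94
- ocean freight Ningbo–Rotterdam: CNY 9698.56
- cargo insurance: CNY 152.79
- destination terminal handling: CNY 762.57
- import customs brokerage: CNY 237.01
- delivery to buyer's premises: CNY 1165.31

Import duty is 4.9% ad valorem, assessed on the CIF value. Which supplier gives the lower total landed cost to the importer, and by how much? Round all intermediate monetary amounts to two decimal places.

Supplier B is cheaper by CNY 14208.36

Supplier A (FCA):
CIF value = FCA price + origin terminal + freight + insurance = 146116.67 + 884.94 + 9698.56 + 152.79 = 156852.96
Import duty = 156852.96 × 4.9% = 7685.80
Buyer bears (A): 884.94 + 9698.56 + 152.79 + 762.57 + 237.01 + 1165.31 = 12901.18
Landed cost (A) = invoice 146116.67 + 12901.18 + duty 7685.80 = 166703.65
Supplier B (FOB):
CIF value = FOB price + freight + insurance = 133456.94 + 9698.56 + 152.79 = 143308.29
Import duty = 143308.29 × 4.9% = 7022.11
Buyer bears (B): 9698.56 + 152.79 + 762.57 + 237.01 + 1165.31 = 12016.24
Landed cost (B) = invoice 133456.94 + 12016.24 + duty 7022.11 = 152495.29
Difference = |166703.65 − 152495.29| = 14208.36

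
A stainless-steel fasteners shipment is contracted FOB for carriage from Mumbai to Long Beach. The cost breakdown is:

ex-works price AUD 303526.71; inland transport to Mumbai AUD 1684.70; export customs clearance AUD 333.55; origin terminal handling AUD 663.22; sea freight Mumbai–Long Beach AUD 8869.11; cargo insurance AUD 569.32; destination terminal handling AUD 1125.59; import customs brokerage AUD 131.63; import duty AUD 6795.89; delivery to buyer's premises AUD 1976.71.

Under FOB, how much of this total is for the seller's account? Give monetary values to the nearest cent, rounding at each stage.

FOB: the seller bears costs until goods are on board at the origin port; the buyer bears freight, insurance and all costs thereafter.
Seller's account: goods 303526.71 + inland to port 1684.70 + export clearance 333.55 + origin terminal 663.22 = 306208.18
Buyer's account: freight 8869.11 + insurance 569.32 + destination terminal 1125.59 + brokerage 131.63 + duty 6795.89 + delivery 1976.71 = 19468.25

Seller's account: AUD 306208.18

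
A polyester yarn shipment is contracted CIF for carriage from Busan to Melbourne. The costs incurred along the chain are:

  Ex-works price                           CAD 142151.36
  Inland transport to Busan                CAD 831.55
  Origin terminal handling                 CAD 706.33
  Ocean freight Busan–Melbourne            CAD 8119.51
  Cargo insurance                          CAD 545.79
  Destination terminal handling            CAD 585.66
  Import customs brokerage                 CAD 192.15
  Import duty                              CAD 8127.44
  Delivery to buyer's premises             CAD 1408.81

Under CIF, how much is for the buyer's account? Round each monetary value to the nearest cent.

Buyer's account: CAD 10314.06

CIF: the seller pays costs through ocean freight and marine insurance to the destination port.
Seller's account: goods 142151.36 + inland to port 831.55 + origin terminal 706.33 + freight 8119.51 + insurance 545.79 = 152354.54
Buyer's account: destination terminal 585.66 + brokerage 192.15 + duty 8127.44 + delivery 1408.81 = 10314.06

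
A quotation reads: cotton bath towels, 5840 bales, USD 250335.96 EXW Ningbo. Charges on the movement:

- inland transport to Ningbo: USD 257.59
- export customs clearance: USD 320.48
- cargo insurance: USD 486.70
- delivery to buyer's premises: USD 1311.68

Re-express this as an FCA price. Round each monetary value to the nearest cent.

FCA price: USD 250914.03

Not relevant to the conversion: insurance, delivery — on the buyer under both terms; not part of either seller's price.
From EXW to FCA, the seller additionally bears: inland to port, export clearance.
FCA price = 250335.96 + 257.59 + 320.48 = 250914.03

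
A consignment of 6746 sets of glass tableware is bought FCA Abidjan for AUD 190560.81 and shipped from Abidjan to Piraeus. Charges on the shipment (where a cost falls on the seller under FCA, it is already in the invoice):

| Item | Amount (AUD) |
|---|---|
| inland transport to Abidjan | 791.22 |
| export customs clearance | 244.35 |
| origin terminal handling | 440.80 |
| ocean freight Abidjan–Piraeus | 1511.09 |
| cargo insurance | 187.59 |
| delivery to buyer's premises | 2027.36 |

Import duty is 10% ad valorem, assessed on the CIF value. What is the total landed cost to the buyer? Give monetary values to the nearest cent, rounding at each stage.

Total landed cost: AUD 213997.68

FCA: the seller delivers export-cleared goods to the carrier; the buyer bears costs from that point.
Already in the invoice (seller's account under FCA): inland to port, export clearance — exclude.
CIF value = FCA price + origin terminal + freight + insurance = 190560.81 + 440.80 + 1511.09 + 187.59 = 192700.29
Import duty = 192700.29 × 10% = 19270.03
Buyer bears: origin terminal 440.80 + freight 1511.09 + insurance 187.59 + delivery 2027.36 + duty 19270.03 = 23436.87
Landed cost = invoice 190560.81 + 23436.87 = 213997.68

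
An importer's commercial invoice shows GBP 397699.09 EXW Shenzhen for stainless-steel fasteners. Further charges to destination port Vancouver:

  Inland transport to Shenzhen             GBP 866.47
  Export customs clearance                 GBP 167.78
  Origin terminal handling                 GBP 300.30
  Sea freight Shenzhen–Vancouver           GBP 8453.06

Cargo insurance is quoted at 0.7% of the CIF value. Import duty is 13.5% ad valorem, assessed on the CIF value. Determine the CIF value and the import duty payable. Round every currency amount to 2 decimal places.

Let C be the CIF value. C = EXW price + pre-shipment costs + freight + 0.7% × C
C − 0.7% × C = 397699.09 + 866.47 + 167.78 + 300.30 + 8453.06
0.993 × C = 407486.70
C = 407486.70 / 0.993 = 410359.21
Insurance premium = 0.7% × 410359.21 = 2872.51
Import duty = 410359.21 × 13.5% = 55398.49

CIF value: GBP 410359.21; import duty: GBP 55398.49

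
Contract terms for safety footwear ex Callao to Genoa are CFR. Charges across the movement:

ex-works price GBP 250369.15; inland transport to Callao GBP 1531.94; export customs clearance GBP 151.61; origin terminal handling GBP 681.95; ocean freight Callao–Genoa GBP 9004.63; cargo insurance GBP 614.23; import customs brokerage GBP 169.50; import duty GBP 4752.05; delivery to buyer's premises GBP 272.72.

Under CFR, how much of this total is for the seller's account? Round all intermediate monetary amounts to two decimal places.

Seller's account: GBP 261739.28

CFR: the seller pays costs through ocean freight to the destination port, but not insurance.
Seller's account: goods 250369.15 + inland to port 1531.94 + export clearance 151.61 + origin terminal 681.95 + freight 9004.63 = 261739.28
Buyer's account: insurance 614.23 + brokerage 169.50 + duty 4752.05 + delivery 272.72 = 5808.50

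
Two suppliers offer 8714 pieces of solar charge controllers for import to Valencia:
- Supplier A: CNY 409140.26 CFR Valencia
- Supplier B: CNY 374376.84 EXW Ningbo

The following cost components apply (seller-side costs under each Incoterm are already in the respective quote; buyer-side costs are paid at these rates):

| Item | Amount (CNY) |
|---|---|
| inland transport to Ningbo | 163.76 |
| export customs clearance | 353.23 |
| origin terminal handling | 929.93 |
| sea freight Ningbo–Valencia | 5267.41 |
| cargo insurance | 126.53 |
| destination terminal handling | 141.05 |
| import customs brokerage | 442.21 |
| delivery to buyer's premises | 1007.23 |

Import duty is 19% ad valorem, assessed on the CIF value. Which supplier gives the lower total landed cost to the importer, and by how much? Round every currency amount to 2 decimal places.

Supplier B is cheaper by CNY 33378.42

Supplier A (CFR):
CIF value = CFR price + insurance = 409140.26 + 126.53 = 409266.79
Import duty = 409266.79 × 19% = 77760.69
Buyer bears (A): 126.53 + 141.05 + 442.21 + 1007.23 = 1717.02
Landed cost (A) = invoice 409140.26 + 1717.02 + duty 77760.69 = 488617.97
Supplier B (EXW):
CIF value = EXW price + inland to port + export clearance + origin terminal + freight + insurance = 374376.84 + 163.76 + 353.23 + 929.93 + 5267.41 + 126.53 = 381217.70
Import duty = 381217.70 × 19% = 72431.36
Buyer bears (B): 163.76 + 353.23 + 929.93 + 5267.41 + 126.53 + 141.05 + 442.21 + 1007.23 = 8431.35
Landed cost (B) = invoice 374376.84 + 8431.35 + duty 72431.36 = 455239.55
Difference = |488617.97 − 455239.55| = 33378.42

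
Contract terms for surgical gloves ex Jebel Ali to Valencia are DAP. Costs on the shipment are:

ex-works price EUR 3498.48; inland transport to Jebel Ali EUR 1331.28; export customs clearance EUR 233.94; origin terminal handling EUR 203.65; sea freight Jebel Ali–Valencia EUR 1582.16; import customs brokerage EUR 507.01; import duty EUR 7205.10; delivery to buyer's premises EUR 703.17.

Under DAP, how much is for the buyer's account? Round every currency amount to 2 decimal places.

Buyer's account: EUR 7712.11

DAP: the seller bears all costs to the named destination except import duty and clearance.
Seller's account: goods 3498.48 + inland to port 1331.28 + export clearance 233.94 + origin terminal 203.65 + freight 1582.16 + delivery 703.17 = 7552.68
Buyer's account: brokerage 507.01 + duty 7205.10 = 7712.11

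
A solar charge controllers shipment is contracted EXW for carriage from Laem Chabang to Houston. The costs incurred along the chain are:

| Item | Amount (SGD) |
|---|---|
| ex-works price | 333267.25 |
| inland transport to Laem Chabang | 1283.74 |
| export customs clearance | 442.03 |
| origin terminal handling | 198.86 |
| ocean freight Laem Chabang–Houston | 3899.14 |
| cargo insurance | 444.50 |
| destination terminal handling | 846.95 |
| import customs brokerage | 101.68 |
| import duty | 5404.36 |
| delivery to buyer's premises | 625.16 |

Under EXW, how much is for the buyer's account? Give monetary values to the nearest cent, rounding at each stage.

Buyer's account: SGD 13246.42

EXW: the seller makes goods available at their premises; the buyer bears all onward costs.
Seller's account: goods 333267.25 = 333267.25
Buyer's account: inland to port 1283.74 + export clearance 442.03 + origin terminal 198.86 + freight 3899.14 + insurance 444.50 + destination terminal 846.95 + brokerage 101.68 + duty 5404.36 + delivery 625.16 = 13246.42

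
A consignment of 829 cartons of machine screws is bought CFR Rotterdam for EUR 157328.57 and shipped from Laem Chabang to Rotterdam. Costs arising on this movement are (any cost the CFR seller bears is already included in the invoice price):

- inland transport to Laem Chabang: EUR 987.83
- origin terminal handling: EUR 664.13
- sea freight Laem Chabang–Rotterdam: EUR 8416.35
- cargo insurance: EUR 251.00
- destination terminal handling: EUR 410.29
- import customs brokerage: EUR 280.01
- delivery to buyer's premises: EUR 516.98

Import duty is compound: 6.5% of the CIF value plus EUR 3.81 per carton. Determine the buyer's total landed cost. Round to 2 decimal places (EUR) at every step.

CFR: the seller pays costs through ocean freight to the destination port, but not insurance.
Already in the invoice (seller's account under CFR): inland to port, origin terminal, freight — exclude.
CIF value = CFR price + insurance = 157328.57 + 251.00 = 157579.57
Ad valorem component: 157579.57 × 6.5% = 10242.67
Specific component: 829 × 3.81 = 3158.49
Import duty = 10242.67 + 3158.49 = 13401.16
Buyer bears: insurance 251.00 + destination terminal 410.29 + brokerage 280.01 + delivery 516.98 + duty 13401.16 = 14859.44
Landed cost = invoice 157328.57 + 14859.44 = 172188.01

Total landed cost: EUR 172188.01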